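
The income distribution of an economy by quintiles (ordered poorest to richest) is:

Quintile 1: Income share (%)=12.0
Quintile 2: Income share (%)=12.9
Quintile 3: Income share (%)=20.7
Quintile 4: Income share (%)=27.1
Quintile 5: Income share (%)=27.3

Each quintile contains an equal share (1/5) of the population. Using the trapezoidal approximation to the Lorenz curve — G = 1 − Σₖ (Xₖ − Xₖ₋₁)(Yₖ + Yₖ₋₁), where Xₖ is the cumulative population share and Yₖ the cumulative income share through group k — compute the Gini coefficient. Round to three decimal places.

0.179

Cumulative income shares Yₖ: 0.1200, 0.2490, 0.4560, 0.7270, 1.0000
Σ (Xₖ−Xₖ₋₁)(Yₖ+Yₖ₋₁) = (1/5)(0.1200+0.0000) + (1/5)(0.2490+0.1200) + (1/5)(0.4560+0.2490) + (1/5)(0.7270+0.4560) + (1/5)(1.0000+0.7270)
  = 0.0240 + 0.0738 + 0.1410 + 0.2366 + 0.3454 = 0.8208
G = 1 − 0.8208 = 0.1792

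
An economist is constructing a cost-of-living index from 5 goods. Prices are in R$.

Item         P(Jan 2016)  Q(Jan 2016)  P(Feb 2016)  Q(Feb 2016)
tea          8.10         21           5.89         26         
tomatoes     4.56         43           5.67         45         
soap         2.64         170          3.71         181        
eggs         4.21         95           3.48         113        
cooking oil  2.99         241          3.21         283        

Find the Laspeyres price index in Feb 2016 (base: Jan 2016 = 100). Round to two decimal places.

Laspeyres price index uses base-period quantities as weights.
ΣP(Feb 2016)·Q(Jan 2016) = 5.89×21 + 5.67×43 + 3.71×170 + 3.48×95 + 3.21×241 = 123.69 + 243.81 + 630.7 + 330.6 + 773.61 = 2102.41
ΣP(Jan 2016)·Q(Jan 2016) = 8.10×21 + 4.56×43 + 2.64×170 + 4.21×95 + 2.99×241 = 170.1 + 196.08 + 448.8 + 399.95 + 720.59 = 1935.52
Index = 2102.41 / 1935.52 × 100 = 108.6225

108.62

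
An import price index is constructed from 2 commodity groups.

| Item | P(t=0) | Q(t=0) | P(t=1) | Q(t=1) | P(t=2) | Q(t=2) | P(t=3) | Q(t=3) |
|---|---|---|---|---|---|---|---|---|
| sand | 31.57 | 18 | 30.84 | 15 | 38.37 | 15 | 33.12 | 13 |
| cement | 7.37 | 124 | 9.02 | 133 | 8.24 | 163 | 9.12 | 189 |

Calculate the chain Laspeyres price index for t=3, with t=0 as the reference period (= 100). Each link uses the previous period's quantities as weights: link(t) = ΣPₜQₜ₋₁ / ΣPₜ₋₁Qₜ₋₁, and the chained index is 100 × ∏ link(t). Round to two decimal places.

117.37

Link t=0→t=1:
ΣP(t=1)Q(t=0) = 30.84×18 + 9.02×124 = 555.12 + 1118.48 = 1673.6
ΣP(t=0)Q(t=0) = 31.57×18 + 7.37×124 = 568.26 + 913.88 = 1482.14
link = 1673.6/1482.14 = 1.129178
Link t=1→t=2:
ΣP(t=2)Q(t=1) = 38.37×15 + 8.24×133 = 575.55 + 1095.92 = 1671.47
ΣP(t=1)Q(t=1) = 30.84×15 + 9.02×133 = 462.6 + 1199.66 = 1662.26
link = 1671.47/1662.26 = 1.005541
Link t=2→t=3:
ΣP(t=3)Q(t=2) = 33.12×15 + 9.12×163 = 496.8 + 1486.56 = 1983.36
ΣP(t=2)Q(t=2) = 38.37×15 + 8.24×163 = 575.55 + 1343.12 = 1918.67
link = 1983.36/1918.67 = 1.033716
Chained index = 100 × 1.129178 × 1.005541 × 1.033716 = 117.3717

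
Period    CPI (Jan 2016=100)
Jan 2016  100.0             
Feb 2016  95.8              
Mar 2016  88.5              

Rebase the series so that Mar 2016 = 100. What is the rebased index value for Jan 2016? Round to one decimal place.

113.0

Rebased(Jan 2016) = 100.0 / 88.5 × 100 = 112.9944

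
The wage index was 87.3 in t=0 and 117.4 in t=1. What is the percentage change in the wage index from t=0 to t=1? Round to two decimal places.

34.48%

Change = (117.4 − 87.3) / 87.3 × 100
       = 30.1 / 87.3 × 100 = 34.4788%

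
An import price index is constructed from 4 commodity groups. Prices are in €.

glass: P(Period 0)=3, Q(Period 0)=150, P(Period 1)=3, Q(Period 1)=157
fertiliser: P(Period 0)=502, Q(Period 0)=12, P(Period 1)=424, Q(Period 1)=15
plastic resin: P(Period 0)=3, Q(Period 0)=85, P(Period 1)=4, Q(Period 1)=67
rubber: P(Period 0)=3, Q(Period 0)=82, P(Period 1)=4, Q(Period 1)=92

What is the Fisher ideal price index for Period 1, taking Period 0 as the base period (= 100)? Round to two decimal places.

Laspeyres component (base-period weights):
ΣP(Period 1)Q(Period 0) = 3×150 + 424×12 + 4×85 + 4×82 = 450 + 5088 + 340 + 328 = 6206
ΣP(Period 0)Q(Period 0) = 3×150 + 502×12 + 3×85 + 3×82 = 450 + 6024 + 255 + 246 = 6975
L = 6206 / 6975 × 100 = 88.9749
Paasche component (current-period weights):
ΣP(Period 1)Q(Period 1) = 3×157 + 424×15 + 4×67 + 4×92 = 471 + 6360 + 268 + 368 = 7467
ΣP(Period 0)Q(Period 1) = 3×157 + 502×15 + 3×67 + 3×92 = 471 + 7530 + 201 + 276 = 8478
P = 7467 / 8478 × 100 = 88.0750
Fisher = √(L × P) = √(88.9749 × 88.0750) = 88.5238

88.52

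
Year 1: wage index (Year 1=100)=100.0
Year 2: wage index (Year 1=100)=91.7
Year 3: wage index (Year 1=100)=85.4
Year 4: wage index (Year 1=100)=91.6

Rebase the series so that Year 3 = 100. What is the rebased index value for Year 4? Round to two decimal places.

107.26

Rebased(Year 4) = 91.6 / 85.4 × 100 = 107.2600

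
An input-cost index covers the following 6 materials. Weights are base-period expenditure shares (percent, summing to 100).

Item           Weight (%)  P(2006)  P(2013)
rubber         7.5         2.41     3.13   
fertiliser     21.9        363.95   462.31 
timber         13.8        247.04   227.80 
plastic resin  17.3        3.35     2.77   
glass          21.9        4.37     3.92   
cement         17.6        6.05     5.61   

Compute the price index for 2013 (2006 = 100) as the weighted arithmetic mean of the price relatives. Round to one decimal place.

rubber: 7.5 × (3.13/2.41) = 7.5 × 1.298755 = 9.7407
fertiliser: 21.9 × (462.31/363.95) = 21.9 × 1.270257 = 27.8186
timber: 13.8 × (227.80/247.04) = 13.8 × 0.922118 = 12.7252
plastic resin: 17.3 × (2.77/3.35) = 17.3 × 0.826866 = 14.3048
glass: 21.9 × (3.92/4.37) = 21.9 × 0.897025 = 19.6449
cement: 17.6 × (5.61/6.05) = 17.6 × 0.927273 = 16.3200
Index = Σ wᵢ·(p₁ᵢ/p₀ᵢ) = 9.7407 + 27.8186 + 12.7252 + 14.3048 + 19.6449 + 16.3200 = 100.5541

100.6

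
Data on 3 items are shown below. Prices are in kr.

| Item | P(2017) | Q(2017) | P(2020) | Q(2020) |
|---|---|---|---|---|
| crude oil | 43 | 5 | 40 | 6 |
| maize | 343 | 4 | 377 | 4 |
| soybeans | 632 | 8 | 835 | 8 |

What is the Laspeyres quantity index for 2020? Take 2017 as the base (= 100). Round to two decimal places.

Laspeyres quantity index uses base-period prices as weights.
ΣP(2017)·Q(2020) = 43×6 + 343×4 + 632×8 = 258 + 1372 + 5056 = 6686
ΣP(2017)·Q(2017) = 43×5 + 343×4 + 632×8 = 215 + 1372 + 5056 = 6643
Index = 6686 / 6643 × 100 = 100.6473

100.65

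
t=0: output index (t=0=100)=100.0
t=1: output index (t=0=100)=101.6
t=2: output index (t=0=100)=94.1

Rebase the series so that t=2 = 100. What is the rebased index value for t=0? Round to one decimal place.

106.3

Rebased(t=0) = 100.0 / 94.1 × 100 = 106.2699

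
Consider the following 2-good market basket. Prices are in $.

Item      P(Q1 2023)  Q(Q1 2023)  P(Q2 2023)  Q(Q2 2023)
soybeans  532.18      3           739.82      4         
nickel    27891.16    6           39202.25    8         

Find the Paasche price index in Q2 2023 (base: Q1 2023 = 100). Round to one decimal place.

Paasche price index uses current-period quantities as weights.
ΣP(Q2 2023)·Q(Q2 2023) = 739.82×4 + 39202.25×8 = 2959.28 + 313618 = 316577.28
ΣP(Q1 2023)·Q(Q2 2023) = 532.18×4 + 27891.16×8 = 2128.72 + 223129.28 = 225258
Index = 316577.28 / 225258 × 100 = 140.5399

140.5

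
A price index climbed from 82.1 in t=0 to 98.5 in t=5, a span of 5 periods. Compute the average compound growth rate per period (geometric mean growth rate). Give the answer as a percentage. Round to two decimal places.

3.71%

Growth factor = (98.5/82.1)^(1/5) = (1.199756)^(1/5) = 1.037095
Growth rate = 1.037095 − 1 = 0.037095 = 3.7095%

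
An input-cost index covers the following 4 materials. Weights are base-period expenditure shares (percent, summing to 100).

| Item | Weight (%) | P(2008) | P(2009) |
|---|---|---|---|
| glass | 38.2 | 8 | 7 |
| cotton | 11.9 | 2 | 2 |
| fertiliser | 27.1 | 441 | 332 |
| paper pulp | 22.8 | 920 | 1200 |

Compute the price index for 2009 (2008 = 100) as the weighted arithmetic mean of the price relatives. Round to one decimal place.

glass: 38.2 × (7/8) = 38.2 × 0.875000 = 33.4250
cotton: 11.9 × (2/2) = 11.9 × 1.000000 = 11.9000
fertiliser: 27.1 × (332/441) = 27.1 × 0.752834 = 20.4018
paper pulp: 22.8 × (1200/920) = 22.8 × 1.304348 = 29.7391
Index = Σ wᵢ·(p₁ᵢ/p₀ᵢ) = 33.4250 + 11.9000 + 20.4018 + 29.7391 = 95.4659

95.5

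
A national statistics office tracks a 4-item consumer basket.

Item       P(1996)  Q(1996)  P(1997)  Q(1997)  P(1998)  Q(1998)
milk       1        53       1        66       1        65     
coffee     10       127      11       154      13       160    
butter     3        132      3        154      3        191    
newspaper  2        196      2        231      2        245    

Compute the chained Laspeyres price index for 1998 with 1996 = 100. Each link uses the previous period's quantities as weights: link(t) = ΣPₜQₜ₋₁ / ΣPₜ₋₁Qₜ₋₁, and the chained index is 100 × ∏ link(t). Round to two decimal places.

Link 1996→1997:
ΣP(1997)Q(1996) = 1×53 + 11×127 + 3×132 + 2×196 = 53 + 1397 + 396 + 392 = 2238
ΣP(1996)Q(1996) = 1×53 + 10×127 + 3×132 + 2×196 = 53 + 1270 + 396 + 392 = 2111
link = 2238/2111 = 1.060161
Link 1997→1998:
ΣP(1998)Q(1997) = 1×66 + 13×154 + 3×154 + 2×231 = 66 + 2002 + 462 + 462 = 2992
ΣP(1997)Q(1997) = 1×66 + 11×154 + 3×154 + 2×231 = 66 + 1694 + 462 + 462 = 2684
link = 2992/2684 = 1.114754
Chained index = 100 × 1.060161 × 1.114754 = 118.1819

118.18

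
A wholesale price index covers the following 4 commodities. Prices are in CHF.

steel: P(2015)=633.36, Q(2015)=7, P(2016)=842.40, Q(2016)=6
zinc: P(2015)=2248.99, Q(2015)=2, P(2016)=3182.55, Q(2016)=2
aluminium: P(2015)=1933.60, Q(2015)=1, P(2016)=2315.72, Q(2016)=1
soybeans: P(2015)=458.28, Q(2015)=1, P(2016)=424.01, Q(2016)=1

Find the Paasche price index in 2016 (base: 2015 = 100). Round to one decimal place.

132.5

Paasche price index uses current-period quantities as weights.
ΣP(2016)·Q(2016) = 842.40×6 + 3182.55×2 + 2315.72×1 + 424.01×1 = 5054.4 + 6365.1 + 2315.72 + 424.01 = 14159.23
ΣP(2015)·Q(2016) = 633.36×6 + 2248.99×2 + 1933.60×1 + 458.28×1 = 3800.16 + 4497.98 + 1933.6 + 458.28 = 10690.02
Index = 14159.23 / 10690.02 × 100 = 132.4528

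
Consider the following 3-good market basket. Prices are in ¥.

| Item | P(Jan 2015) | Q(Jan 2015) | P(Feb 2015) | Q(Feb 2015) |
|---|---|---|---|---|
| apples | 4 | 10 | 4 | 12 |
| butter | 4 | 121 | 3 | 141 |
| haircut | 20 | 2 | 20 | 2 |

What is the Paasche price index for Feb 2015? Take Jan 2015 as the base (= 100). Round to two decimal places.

Paasche price index uses current-period quantities as weights.
ΣP(Feb 2015)·Q(Feb 2015) = 4×12 + 3×141 + 20×2 = 48 + 423 + 40 = 511
ΣP(Jan 2015)·Q(Feb 2015) = 4×12 + 4×141 + 20×2 = 48 + 564 + 40 = 652
Index = 511 / 652 × 100 = 78.3742

78.37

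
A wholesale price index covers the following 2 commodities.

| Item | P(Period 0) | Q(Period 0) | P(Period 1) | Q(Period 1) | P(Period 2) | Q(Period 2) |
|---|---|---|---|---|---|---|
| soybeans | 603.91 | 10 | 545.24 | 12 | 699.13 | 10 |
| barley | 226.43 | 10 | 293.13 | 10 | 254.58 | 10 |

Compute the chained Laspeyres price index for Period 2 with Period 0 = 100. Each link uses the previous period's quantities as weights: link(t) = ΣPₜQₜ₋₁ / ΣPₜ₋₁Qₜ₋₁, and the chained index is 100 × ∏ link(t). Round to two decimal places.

116.54

Link Period 0→Period 1:
ΣP(Period 1)Q(Period 0) = 545.24×10 + 293.13×10 = 5452.4 + 2931.3 = 8383.7
ΣP(Period 0)Q(Period 0) = 603.91×10 + 226.43×10 = 6039.1 + 2264.3 = 8303.4
link = 8383.7/8303.4 = 1.009671
Link Period 1→Period 2:
ΣP(Period 2)Q(Period 1) = 699.13×12 + 254.58×10 = 8389.56 + 2545.8 = 10935.36
ΣP(Period 1)Q(Period 1) = 545.24×12 + 293.13×10 = 6542.88 + 2931.3 = 9474.18
link = 10935.36/9474.18 = 1.154228
Chained index = 100 × 1.009671 × 1.154228 = 116.5390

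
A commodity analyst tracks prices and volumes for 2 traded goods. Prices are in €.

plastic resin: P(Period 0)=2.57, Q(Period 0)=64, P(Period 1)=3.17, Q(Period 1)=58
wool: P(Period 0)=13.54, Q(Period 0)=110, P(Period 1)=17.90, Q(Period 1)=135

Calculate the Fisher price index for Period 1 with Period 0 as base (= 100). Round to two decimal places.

131.43

Laspeyres component (base-period weights):
ΣP(Period 1)Q(Period 0) = 3.17×64 + 17.90×110 = 202.88 + 1969 = 2171.88
ΣP(Period 0)Q(Period 0) = 2.57×64 + 13.54×110 = 164.48 + 1489.4 = 1653.88
L = 2171.88 / 1653.88 × 100 = 131.3203
Paasche component (current-period weights):
ΣP(Period 1)Q(Period 1) = 3.17×58 + 17.90×135 = 183.86 + 2416.5 = 2600.36
ΣP(Period 0)Q(Period 1) = 2.57×58 + 13.54×135 = 149.06 + 1827.9 = 1976.96
P = 2600.36 / 1976.96 × 100 = 131.5333
Fisher = √(L × P) = √(131.3203 × 131.5333) = 131.4267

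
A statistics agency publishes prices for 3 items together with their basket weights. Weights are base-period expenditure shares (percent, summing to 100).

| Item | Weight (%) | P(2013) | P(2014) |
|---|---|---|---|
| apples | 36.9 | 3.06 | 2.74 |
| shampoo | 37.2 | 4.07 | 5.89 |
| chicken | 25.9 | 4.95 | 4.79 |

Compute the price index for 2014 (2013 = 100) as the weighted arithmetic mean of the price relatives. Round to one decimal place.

apples: 36.9 × (2.74/3.06) = 36.9 × 0.895425 = 33.0412
shampoo: 37.2 × (5.89/4.07) = 37.2 × 1.447174 = 53.8349
chicken: 25.9 × (4.79/4.95) = 25.9 × 0.967677 = 25.0628
Index = Σ wᵢ·(p₁ᵢ/p₀ᵢ) = 33.0412 + 53.8349 + 25.0628 = 111.9389

111.9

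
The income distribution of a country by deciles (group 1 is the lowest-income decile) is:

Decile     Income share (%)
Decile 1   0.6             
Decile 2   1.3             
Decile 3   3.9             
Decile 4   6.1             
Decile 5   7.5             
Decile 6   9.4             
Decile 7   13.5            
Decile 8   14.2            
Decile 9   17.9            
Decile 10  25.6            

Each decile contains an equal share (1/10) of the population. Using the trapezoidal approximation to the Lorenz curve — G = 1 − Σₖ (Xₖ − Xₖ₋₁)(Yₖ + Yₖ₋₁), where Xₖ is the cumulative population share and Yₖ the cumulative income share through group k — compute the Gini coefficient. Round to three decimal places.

0.417

Cumulative income shares Yₖ: 0.0060, 0.0190, 0.0580, 0.1190, 0.1940, 0.2880, 0.4230, 0.5650, 0.7440, 1.0000
Σ (Xₖ−Xₖ₋₁)(Yₖ+Yₖ₋₁) = (1/10)(0.0060+0.0000) + (1/10)(0.0190+0.0060) + (1/10)(0.0580+0.0190) + (1/10)(0.1190+0.0580) + (1/10)(0.1940+0.1190) + (1/10)(0.2880+0.1940) + (1/10)(0.4230+0.2880) + (1/10)(0.5650+0.4230) + (1/10)(0.7440+0.5650) + (1/10)(1.0000+0.7440)
  = 0.0006 + 0.0025 + 0.0077 + 0.0177 + 0.0313 + 0.0482 + 0.0711 + 0.0988 + 0.1309 + 0.1744 = 0.5832
G = 1 − 0.5832 = 0.4168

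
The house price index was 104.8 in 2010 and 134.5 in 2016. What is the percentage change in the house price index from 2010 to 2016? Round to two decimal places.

28.34%

Change = (134.5 − 104.8) / 104.8 × 100
       = 29.7 / 104.8 × 100 = 28.3397%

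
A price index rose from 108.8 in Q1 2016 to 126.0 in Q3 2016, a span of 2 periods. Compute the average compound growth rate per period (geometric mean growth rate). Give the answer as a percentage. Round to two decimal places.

Growth factor = (126.0/108.8)^(1/2) = (1.158088)^(1/2) = 1.076145
Growth rate = 1.076145 − 1 = 0.076145 = 7.6145%

7.61%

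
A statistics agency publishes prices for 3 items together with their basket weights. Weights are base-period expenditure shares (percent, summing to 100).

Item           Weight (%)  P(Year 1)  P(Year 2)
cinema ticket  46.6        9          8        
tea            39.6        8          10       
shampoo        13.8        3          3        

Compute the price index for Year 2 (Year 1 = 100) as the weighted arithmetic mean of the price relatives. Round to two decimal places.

104.72

cinema ticket: 46.6 × (8/9) = 46.6 × 0.888889 = 41.4222
tea: 39.6 × (10/8) = 39.6 × 1.250000 = 49.5000
shampoo: 13.8 × (3/3) = 13.8 × 1.000000 = 13.8000
Index = Σ wᵢ·(p₁ᵢ/p₀ᵢ) = 41.4222 + 49.5000 + 13.8000 = 104.7222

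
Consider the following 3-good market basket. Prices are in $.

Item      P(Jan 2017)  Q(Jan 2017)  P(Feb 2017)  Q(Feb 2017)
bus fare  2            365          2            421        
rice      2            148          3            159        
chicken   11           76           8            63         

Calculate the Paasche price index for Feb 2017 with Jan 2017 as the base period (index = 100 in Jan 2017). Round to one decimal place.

98.4

Paasche price index uses current-period quantities as weights.
ΣP(Feb 2017)·Q(Feb 2017) = 2×421 + 3×159 + 8×63 = 842 + 477 + 504 = 1823
ΣP(Jan 2017)·Q(Feb 2017) = 2×421 + 2×159 + 11×63 = 842 + 318 + 693 = 1853
Index = 1823 / 1853 × 100 = 98.3810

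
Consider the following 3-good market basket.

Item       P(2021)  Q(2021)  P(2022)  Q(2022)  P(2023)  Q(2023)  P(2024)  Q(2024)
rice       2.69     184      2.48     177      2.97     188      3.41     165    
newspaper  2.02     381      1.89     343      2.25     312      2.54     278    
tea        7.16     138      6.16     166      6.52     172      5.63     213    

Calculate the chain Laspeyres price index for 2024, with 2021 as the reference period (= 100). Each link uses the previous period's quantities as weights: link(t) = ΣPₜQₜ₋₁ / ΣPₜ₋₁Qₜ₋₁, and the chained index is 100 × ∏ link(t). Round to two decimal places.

Link 2021→2022:
ΣP(2022)Q(2021) = 2.48×184 + 1.89×381 + 6.16×138 = 456.32 + 720.09 + 850.08 = 2026.49
ΣP(2021)Q(2021) = 2.69×184 + 2.02×381 + 7.16×138 = 494.96 + 769.62 + 988.08 = 2252.66
link = 2026.49/2252.66 = 0.899599
Link 2022→2023:
ΣP(2023)Q(2022) = 2.97×177 + 2.25×343 + 6.52×166 = 525.69 + 771.75 + 1082.32 = 2379.76
ΣP(2022)Q(2022) = 2.48×177 + 1.89×343 + 6.16×166 = 438.96 + 648.27 + 1022.56 = 2109.79
link = 2379.76/2109.79 = 1.127961
Link 2023→2024:
ΣP(2024)Q(2023) = 3.41×188 + 2.54×312 + 5.63×172 = 641.08 + 792.48 + 968.36 = 2401.92
ΣP(2023)Q(2023) = 2.97×188 + 2.25×312 + 6.52×172 = 558.36 + 702 + 1121.44 = 2381.8
link = 2401.92/2381.8 = 1.008447
Chained index = 100 × 0.899599 × 1.127961 × 1.008447 = 102.3284

102.33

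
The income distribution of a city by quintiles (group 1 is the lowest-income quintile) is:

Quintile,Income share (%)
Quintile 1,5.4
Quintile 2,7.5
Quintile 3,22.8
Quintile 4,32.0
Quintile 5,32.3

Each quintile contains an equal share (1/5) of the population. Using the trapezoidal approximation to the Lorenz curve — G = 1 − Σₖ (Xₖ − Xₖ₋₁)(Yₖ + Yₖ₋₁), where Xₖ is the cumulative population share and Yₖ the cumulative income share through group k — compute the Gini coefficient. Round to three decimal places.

Cumulative income shares Yₖ: 0.0540, 0.1290, 0.3570, 0.6770, 1.0000
Σ (Xₖ−Xₖ₋₁)(Yₖ+Yₖ₋₁) = (1/5)(0.0540+0.0000) + (1/5)(0.1290+0.0540) + (1/5)(0.3570+0.1290) + (1/5)(0.6770+0.3570) + (1/5)(1.0000+0.6770)
  = 0.0108 + 0.0366 + 0.0972 + 0.2068 + 0.3354 = 0.6868
G = 1 − 0.6868 = 0.3132

0.313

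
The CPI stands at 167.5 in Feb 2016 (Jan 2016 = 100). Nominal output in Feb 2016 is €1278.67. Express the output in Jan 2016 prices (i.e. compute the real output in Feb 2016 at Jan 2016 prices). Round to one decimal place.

763.4

Real = Nominal ÷ (Index/100) = 1278.67 ÷ (167.5/100)
     = 1278.67 ÷ 1.675 = 763.3851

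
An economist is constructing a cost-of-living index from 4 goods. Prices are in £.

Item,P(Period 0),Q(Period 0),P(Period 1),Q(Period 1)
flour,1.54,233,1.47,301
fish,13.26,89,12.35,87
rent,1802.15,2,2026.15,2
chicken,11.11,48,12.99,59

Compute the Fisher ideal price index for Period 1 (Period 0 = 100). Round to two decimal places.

107.79

Laspeyres component (base-period weights):
ΣP(Period 1)Q(Period 0) = 1.47×233 + 12.35×89 + 2026.15×2 + 12.99×48 = 342.51 + 1099.15 + 4052.3 + 623.52 = 6117.48
ΣP(Period 0)Q(Period 0) = 1.54×233 + 13.26×89 + 1802.15×2 + 11.11×48 = 358.82 + 1180.14 + 3604.3 + 533.28 = 5676.54
L = 6117.48 / 5676.54 × 100 = 107.7678
Paasche component (current-period weights):
ΣP(Period 1)Q(Period 1) = 1.47×301 + 12.35×87 + 2026.15×2 + 12.99×59 = 442.47 + 1074.45 + 4052.3 + 766.41 = 6335.63
ΣP(Period 0)Q(Period 1) = 1.54×301 + 13.26×87 + 1802.15×2 + 11.11×59 = 463.54 + 1153.62 + 3604.3 + 655.49 = 5876.95
P = 6335.63 / 5876.95 × 100 = 107.8047
Fisher = √(L × P) = √(107.7678 × 107.8047) = 107.7862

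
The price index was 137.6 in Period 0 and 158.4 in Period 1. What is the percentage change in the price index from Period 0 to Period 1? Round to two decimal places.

Change = (158.4 − 137.6) / 137.6 × 100
       = 20.8 / 137.6 × 100 = 15.1163%

15.12%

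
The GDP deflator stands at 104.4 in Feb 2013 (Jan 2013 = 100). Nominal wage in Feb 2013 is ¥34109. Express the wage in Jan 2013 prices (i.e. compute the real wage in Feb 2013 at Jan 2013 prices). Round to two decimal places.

32671.46

Real = Nominal ÷ (Index/100) = 34109 ÷ (104.4/100)
     = 34109 ÷ 1.044 = 32671.4559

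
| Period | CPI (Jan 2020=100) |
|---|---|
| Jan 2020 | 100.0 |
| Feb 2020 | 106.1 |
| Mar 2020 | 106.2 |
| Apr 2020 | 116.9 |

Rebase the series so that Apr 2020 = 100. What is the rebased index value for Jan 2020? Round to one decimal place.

Rebased(Jan 2020) = 100.0 / 116.9 × 100 = 85.5432

85.5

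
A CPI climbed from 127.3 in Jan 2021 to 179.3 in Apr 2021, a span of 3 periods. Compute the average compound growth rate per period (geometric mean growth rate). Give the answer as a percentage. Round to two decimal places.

Growth factor = (179.3/127.3)^(1/3) = (1.408484)^(1/3) = 1.120944
Growth rate = 1.120944 − 1 = 0.120944 = 12.0944%

12.09%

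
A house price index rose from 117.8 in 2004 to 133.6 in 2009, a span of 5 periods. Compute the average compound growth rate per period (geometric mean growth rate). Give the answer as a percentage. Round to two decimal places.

2.55%

Growth factor = (133.6/117.8)^(1/5) = (1.134126)^(1/5) = 1.025492
Growth rate = 1.025492 − 1 = 0.025492 = 2.5492%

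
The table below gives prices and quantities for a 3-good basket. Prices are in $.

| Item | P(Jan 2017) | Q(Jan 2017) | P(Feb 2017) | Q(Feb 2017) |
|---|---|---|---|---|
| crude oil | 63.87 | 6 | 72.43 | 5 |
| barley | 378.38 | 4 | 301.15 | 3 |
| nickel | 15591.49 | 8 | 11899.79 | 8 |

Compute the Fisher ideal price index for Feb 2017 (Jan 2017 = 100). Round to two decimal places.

Laspeyres component (base-period weights):
ΣP(Feb 2017)Q(Jan 2017) = 72.43×6 + 301.15×4 + 11899.79×8 = 434.58 + 1204.6 + 95198.32 = 96837.5
ΣP(Jan 2017)Q(Jan 2017) = 63.87×6 + 378.38×4 + 15591.49×8 = 383.22 + 1513.52 + 124731.92 = 126628.66
L = 96837.5 / 126628.66 × 100 = 76.4736
Paasche component (current-period weights):
ΣP(Feb 2017)Q(Feb 2017) = 72.43×5 + 301.15×3 + 11899.79×8 = 362.15 + 903.45 + 95198.32 = 96463.92
ΣP(Jan 2017)Q(Feb 2017) = 63.87×5 + 378.38×3 + 15591.49×8 = 319.35 + 1135.14 + 124731.92 = 126186.41
P = 96463.92 / 126186.41 × 100 = 76.4456
Fisher = √(L × P) = √(76.4736 × 76.4456) = 76.4596

76.46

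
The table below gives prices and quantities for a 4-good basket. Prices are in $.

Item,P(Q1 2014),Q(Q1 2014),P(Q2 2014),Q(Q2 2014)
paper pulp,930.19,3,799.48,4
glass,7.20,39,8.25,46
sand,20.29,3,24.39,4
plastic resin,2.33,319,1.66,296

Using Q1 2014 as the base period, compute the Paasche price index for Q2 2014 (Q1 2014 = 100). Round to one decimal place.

Paasche price index uses current-period quantities as weights.
ΣP(Q2 2014)·Q(Q2 2014) = 799.48×4 + 8.25×46 + 24.39×4 + 1.66×296 = 3197.92 + 379.5 + 97.56 + 491.36 = 4166.34
ΣP(Q1 2014)·Q(Q2 2014) = 930.19×4 + 7.20×46 + 20.29×4 + 2.33×296 = 3720.76 + 331.2 + 81.16 + 689.68 = 4822.8
Index = 4166.34 / 4822.8 × 100 = 86.3884

86.4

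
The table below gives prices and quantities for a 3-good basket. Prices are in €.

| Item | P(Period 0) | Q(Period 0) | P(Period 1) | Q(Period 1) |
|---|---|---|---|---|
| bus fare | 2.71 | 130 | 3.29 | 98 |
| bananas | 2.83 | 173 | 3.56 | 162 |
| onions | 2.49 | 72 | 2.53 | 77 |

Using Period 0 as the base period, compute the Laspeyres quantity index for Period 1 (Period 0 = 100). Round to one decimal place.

Laspeyres quantity index uses base-period prices as weights.
ΣP(Period 0)·Q(Period 1) = 2.71×98 + 2.83×162 + 2.49×77 = 265.58 + 458.46 + 191.73 = 915.77
ΣP(Period 0)·Q(Period 0) = 2.71×130 + 2.83×173 + 2.49×72 = 352.3 + 489.59 + 179.28 = 1021.17
Index = 915.77 / 1021.17 × 100 = 89.6785

89.7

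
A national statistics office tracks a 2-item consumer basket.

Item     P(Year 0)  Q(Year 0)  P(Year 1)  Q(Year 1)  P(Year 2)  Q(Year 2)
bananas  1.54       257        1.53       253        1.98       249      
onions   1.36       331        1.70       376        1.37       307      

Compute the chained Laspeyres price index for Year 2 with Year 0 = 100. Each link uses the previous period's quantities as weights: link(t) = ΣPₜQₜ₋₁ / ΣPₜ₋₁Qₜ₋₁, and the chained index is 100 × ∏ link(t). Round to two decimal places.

Link Year 0→Year 1:
ΣP(Year 1)Q(Year 0) = 1.53×257 + 1.70×331 = 393.21 + 562.7 = 955.91
ΣP(Year 0)Q(Year 0) = 1.54×257 + 1.36×331 = 395.78 + 450.16 = 845.94
link = 955.91/845.94 = 1.129997
Link Year 1→Year 2:
ΣP(Year 2)Q(Year 1) = 1.98×253 + 1.37×376 = 500.94 + 515.12 = 1016.06
ΣP(Year 1)Q(Year 1) = 1.53×253 + 1.70×376 = 387.09 + 639.2 = 1026.29
link = 1016.06/1026.29 = 0.990032
Chained index = 100 × 1.129997 × 0.990032 = 111.8734

111.87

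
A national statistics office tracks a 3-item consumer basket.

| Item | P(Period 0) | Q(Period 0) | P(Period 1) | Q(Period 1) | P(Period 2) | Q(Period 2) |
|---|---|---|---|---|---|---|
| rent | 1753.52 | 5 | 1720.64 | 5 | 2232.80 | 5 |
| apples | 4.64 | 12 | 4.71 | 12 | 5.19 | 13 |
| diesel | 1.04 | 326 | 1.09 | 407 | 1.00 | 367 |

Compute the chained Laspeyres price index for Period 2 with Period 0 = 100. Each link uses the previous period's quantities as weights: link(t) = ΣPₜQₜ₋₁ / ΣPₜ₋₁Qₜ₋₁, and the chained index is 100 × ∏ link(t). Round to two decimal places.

125.74

Link Period 0→Period 1:
ΣP(Period 1)Q(Period 0) = 1720.64×5 + 4.71×12 + 1.09×326 = 8603.2 + 56.52 + 355.34 = 9015.06
ΣP(Period 0)Q(Period 0) = 1753.52×5 + 4.64×12 + 1.04×326 = 8767.6 + 55.68 + 339.04 = 9162.32
link = 9015.06/9162.32 = 0.983928
Link Period 1→Period 2:
ΣP(Period 2)Q(Period 1) = 2232.80×5 + 5.19×12 + 1.00×407 = 11164 + 62.28 + 407 = 11633.28
ΣP(Period 1)Q(Period 1) = 1720.64×5 + 4.71×12 + 1.09×407 = 8603.2 + 56.52 + 443.63 = 9103.35
link = 11633.28/9103.35 = 1.277912
Chained index = 100 × 0.983928 × 1.277912 = 125.7373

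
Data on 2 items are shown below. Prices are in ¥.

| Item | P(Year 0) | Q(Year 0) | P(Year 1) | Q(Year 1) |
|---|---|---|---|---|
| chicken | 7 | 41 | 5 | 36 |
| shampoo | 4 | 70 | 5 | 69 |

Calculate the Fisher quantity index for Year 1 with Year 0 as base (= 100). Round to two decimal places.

Laspeyres component (base-period weights):
ΣP(Year 0)Q(Year 1) = 7×36 + 4×69 = 252 + 276 = 528
ΣP(Year 0)Q(Year 0) = 7×41 + 4×70 = 287 + 280 = 567
L = 528 / 567 × 100 = 93.1217
Paasche component (current-period weights):
ΣP(Year 1)Q(Year 1) = 5×36 + 5×69 = 180 + 345 = 525
ΣP(Year 1)Q(Year 0) = 5×41 + 5×70 = 205 + 350 = 555
P = 525 / 555 × 100 = 94.5946
Fisher = √(L × P) = √(93.1217 × 94.5946) = 93.8553

93.86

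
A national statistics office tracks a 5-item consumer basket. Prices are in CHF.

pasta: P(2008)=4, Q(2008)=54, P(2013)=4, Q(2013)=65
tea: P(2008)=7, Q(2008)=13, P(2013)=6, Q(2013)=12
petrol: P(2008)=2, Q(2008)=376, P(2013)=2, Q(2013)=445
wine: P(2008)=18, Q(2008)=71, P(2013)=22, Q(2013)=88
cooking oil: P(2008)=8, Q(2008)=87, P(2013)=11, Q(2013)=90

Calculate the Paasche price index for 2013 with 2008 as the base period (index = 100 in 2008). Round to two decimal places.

Paasche price index uses current-period quantities as weights.
ΣP(2013)·Q(2013) = 4×65 + 6×12 + 2×445 + 22×88 + 11×90 = 260 + 72 + 890 + 1936 + 990 = 4148
ΣP(2008)·Q(2013) = 4×65 + 7×12 + 2×445 + 18×88 + 8×90 = 260 + 84 + 890 + 1584 + 720 = 3538
Index = 4148 / 3538 × 100 = 117.2414

117.24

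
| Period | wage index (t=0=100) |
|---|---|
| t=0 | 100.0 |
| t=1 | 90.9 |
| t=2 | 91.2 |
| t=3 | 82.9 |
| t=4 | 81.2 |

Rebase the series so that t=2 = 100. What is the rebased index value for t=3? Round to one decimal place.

90.9

Rebased(t=3) = 82.9 / 91.2 × 100 = 90.8991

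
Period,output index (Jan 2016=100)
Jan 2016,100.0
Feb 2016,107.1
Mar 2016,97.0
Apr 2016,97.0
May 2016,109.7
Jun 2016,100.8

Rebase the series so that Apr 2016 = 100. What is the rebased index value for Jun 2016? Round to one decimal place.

Rebased(Jun 2016) = 100.8 / 97.0 × 100 = 103.9175

103.9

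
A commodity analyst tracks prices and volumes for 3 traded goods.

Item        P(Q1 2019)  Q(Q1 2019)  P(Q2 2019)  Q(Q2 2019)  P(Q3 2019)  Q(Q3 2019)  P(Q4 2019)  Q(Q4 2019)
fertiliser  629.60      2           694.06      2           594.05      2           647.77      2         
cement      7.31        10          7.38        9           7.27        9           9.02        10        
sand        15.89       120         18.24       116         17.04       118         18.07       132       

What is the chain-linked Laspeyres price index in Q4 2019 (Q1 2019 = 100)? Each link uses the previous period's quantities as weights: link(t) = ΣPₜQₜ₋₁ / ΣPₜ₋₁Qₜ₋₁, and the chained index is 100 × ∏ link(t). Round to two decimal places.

109.61

Link Q1 2019→Q2 2019:
ΣP(Q2 2019)Q(Q1 2019) = 694.06×2 + 7.38×10 + 18.24×120 = 1388.12 + 73.8 + 2188.8 = 3650.72
ΣP(Q1 2019)Q(Q1 2019) = 629.60×2 + 7.31×10 + 15.89×120 = 1259.2 + 73.1 + 1906.8 = 3239.1
link = 3650.72/3239.1 = 1.127079
Link Q2 2019→Q3 2019:
ΣP(Q3 2019)Q(Q2 2019) = 594.05×2 + 7.27×9 + 17.04×116 = 1188.1 + 65.43 + 1976.64 = 3230.17
ΣP(Q2 2019)Q(Q2 2019) = 694.06×2 + 7.38×9 + 18.24×116 = 1388.12 + 66.42 + 2115.84 = 3570.38
link = 3230.17/3570.38 = 0.904713
Link Q3 2019→Q4 2019:
ΣP(Q4 2019)Q(Q3 2019) = 647.77×2 + 9.02×9 + 18.07×118 = 1295.54 + 81.18 + 2132.26 = 3508.98
ΣP(Q3 2019)Q(Q3 2019) = 594.05×2 + 7.27×9 + 17.04×118 = 1188.1 + 65.43 + 2010.72 = 3264.25
link = 3508.98/3264.25 = 1.074973
Chained index = 100 × 1.127079 × 0.904713 × 1.074973 = 109.6131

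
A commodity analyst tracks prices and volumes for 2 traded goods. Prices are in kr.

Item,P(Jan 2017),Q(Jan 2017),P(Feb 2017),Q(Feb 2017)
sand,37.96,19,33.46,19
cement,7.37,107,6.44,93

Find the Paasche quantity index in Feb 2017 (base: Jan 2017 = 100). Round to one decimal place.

93.2

Paasche quantity index uses current-period prices as weights.
ΣP(Feb 2017)·Q(Feb 2017) = 33.46×19 + 6.44×93 = 635.74 + 598.92 = 1234.66
ΣP(Feb 2017)·Q(Jan 2017) = 33.46×19 + 6.44×107 = 635.74 + 689.08 = 1324.82
Index = 1234.66 / 1324.82 × 100 = 93.1945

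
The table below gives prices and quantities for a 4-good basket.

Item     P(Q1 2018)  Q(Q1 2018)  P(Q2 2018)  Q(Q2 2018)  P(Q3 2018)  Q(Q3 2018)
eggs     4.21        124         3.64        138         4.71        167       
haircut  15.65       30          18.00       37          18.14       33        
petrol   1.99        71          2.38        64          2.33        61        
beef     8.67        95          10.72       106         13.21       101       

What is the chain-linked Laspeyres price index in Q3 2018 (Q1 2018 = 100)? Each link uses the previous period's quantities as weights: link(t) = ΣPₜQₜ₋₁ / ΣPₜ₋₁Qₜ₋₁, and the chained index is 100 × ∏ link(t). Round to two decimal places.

130.11

Link Q1 2018→Q2 2018:
ΣP(Q2 2018)Q(Q1 2018) = 3.64×124 + 18.00×30 + 2.38×71 + 10.72×95 = 451.36 + 540 + 168.98 + 1018.4 = 2178.74
ΣP(Q1 2018)Q(Q1 2018) = 4.21×124 + 15.65×30 + 1.99×71 + 8.67×95 = 522.04 + 469.5 + 141.29 + 823.65 = 1956.48
link = 2178.74/1956.48 = 1.113602
Link Q2 2018→Q3 2018:
ΣP(Q3 2018)Q(Q2 2018) = 4.71×138 + 18.14×37 + 2.33×64 + 13.21×106 = 649.98 + 671.18 + 149.12 + 1400.26 = 2870.54
ΣP(Q2 2018)Q(Q2 2018) = 3.64×138 + 18.00×37 + 2.38×64 + 10.72×106 = 502.32 + 666 + 152.32 + 1136.32 = 2456.96
link = 2870.54/2456.96 = 1.168330
Chained index = 100 × 1.113602 × 1.168330 = 130.1055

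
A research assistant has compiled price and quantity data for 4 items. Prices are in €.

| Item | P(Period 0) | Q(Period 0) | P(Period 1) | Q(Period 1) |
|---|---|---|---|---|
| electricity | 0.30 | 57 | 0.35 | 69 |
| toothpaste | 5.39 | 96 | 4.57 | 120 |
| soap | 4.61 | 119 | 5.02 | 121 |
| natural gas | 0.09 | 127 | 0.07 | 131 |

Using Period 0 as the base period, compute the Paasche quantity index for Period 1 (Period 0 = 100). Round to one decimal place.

Paasche quantity index uses current-period prices as weights.
ΣP(Period 1)·Q(Period 1) = 0.35×69 + 4.57×120 + 5.02×121 + 0.07×131 = 24.15 + 548.4 + 607.42 + 9.17 = 1189.14
ΣP(Period 1)·Q(Period 0) = 0.35×57 + 4.57×96 + 5.02×119 + 0.07×127 = 19.95 + 438.72 + 597.38 + 8.89 = 1064.94
Index = 1189.14 / 1064.94 × 100 = 111.6626

111.7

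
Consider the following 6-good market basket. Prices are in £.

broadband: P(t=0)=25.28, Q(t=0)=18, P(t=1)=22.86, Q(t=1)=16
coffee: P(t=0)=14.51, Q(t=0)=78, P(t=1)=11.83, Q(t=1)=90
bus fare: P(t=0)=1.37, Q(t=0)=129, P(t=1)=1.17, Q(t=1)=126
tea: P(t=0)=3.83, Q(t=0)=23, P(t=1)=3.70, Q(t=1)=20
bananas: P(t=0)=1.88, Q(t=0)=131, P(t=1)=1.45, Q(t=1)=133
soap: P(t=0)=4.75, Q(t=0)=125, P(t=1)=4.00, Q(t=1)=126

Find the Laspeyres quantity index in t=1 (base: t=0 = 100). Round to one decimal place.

Laspeyres quantity index uses base-period prices as weights.
ΣP(t=0)·Q(t=1) = 25.28×16 + 14.51×90 + 1.37×126 + 3.83×20 + 1.88×133 + 4.75×126 = 404.48 + 1305.9 + 172.62 + 76.6 + 250.04 + 598.5 = 2808.14
ΣP(t=0)·Q(t=0) = 25.28×18 + 14.51×78 + 1.37×129 + 3.83×23 + 1.88×131 + 4.75×125 = 455.04 + 1131.78 + 176.73 + 88.09 + 246.28 + 593.75 = 2691.67
Index = 2808.14 / 2691.67 × 100 = 104.3271

104.3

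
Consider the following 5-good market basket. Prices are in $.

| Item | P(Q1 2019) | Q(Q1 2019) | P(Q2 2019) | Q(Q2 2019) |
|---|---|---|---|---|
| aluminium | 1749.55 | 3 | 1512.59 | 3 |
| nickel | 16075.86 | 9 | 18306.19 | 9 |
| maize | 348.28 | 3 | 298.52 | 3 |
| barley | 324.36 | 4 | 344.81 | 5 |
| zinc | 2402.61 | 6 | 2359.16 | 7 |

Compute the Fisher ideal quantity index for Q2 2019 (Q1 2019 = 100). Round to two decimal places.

101.55

Laspeyres component (base-period weights):
ΣP(Q1 2019)Q(Q2 2019) = 1749.55×3 + 16075.86×9 + 348.28×3 + 324.36×5 + 2402.61×7 = 5248.65 + 144682.74 + 1044.84 + 1621.8 + 16818.27 = 169416.3
ΣP(Q1 2019)Q(Q1 2019) = 1749.55×3 + 16075.86×9 + 348.28×3 + 324.36×4 + 2402.61×6 = 5248.65 + 144682.74 + 1044.84 + 1297.44 + 14415.66 = 166689.33
L = 169416.3 / 166689.33 × 100 = 101.6360
Paasche component (current-period weights):
ΣP(Q2 2019)Q(Q2 2019) = 1512.59×3 + 18306.19×9 + 298.52×3 + 344.81×5 + 2359.16×7 = 4537.77 + 164755.71 + 895.56 + 1724.05 + 16514.12 = 188427.21
ΣP(Q2 2019)Q(Q1 2019) = 1512.59×3 + 18306.19×9 + 298.52×3 + 344.81×4 + 2359.16×6 = 4537.77 + 164755.71 + 895.56 + 1379.24 + 14154.96 = 185723.24
P = 188427.21 / 185723.24 × 100 = 101.4559
Fisher = √(L × P) = √(101.6360 × 101.4559) = 101.5459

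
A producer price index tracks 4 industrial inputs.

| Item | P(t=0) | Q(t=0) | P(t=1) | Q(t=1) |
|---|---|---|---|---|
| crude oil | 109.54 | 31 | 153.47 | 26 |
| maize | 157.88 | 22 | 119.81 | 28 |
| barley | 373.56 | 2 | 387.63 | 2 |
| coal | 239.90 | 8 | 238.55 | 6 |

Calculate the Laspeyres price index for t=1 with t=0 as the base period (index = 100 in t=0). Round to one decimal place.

105.7

Laspeyres price index uses base-period quantities as weights.
ΣP(t=1)·Q(t=0) = 153.47×31 + 119.81×22 + 387.63×2 + 238.55×8 = 4757.57 + 2635.82 + 775.26 + 1908.4 = 10077.05
ΣP(t=0)·Q(t=0) = 109.54×31 + 157.88×22 + 373.56×2 + 239.90×8 = 3395.74 + 3473.36 + 747.12 + 1919.2 = 9535.42
Index = 10077.05 / 9535.42 × 100 = 105.6802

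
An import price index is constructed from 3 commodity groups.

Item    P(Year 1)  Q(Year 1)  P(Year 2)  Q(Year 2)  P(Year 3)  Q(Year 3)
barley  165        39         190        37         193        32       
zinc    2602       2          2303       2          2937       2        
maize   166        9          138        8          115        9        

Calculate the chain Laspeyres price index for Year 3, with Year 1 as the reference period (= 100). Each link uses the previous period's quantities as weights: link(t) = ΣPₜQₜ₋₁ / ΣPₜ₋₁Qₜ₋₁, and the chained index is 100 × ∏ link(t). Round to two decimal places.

Link Year 1→Year 2:
ΣP(Year 2)Q(Year 1) = 190×39 + 2303×2 + 138×9 = 7410 + 4606 + 1242 = 13258
ΣP(Year 1)Q(Year 1) = 165×39 + 2602×2 + 166×9 = 6435 + 5204 + 1494 = 13133
link = 13258/13133 = 1.009518
Link Year 2→Year 3:
ΣP(Year 3)Q(Year 2) = 193×37 + 2937×2 + 115×8 = 7141 + 5874 + 920 = 13935
ΣP(Year 2)Q(Year 2) = 190×37 + 2303×2 + 138×8 = 7030 + 4606 + 1104 = 12740
link = 13935/12740 = 1.093799
Chained index = 100 × 1.009518 × 1.093799 = 110.4210

110.42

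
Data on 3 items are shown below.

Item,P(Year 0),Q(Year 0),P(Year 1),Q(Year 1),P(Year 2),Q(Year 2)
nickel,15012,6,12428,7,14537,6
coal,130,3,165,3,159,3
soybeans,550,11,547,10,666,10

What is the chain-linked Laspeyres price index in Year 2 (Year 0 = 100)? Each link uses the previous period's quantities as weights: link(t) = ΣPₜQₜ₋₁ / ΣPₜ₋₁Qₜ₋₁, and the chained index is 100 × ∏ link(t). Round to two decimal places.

98.41

Link Year 0→Year 1:
ΣP(Year 1)Q(Year 0) = 12428×6 + 165×3 + 547×11 = 74568 + 495 + 6017 = 81080
ΣP(Year 0)Q(Year 0) = 15012×6 + 130×3 + 550×11 = 90072 + 390 + 6050 = 96512
link = 81080/96512 = 0.840103
Link Year 1→Year 2:
ΣP(Year 2)Q(Year 1) = 14537×7 + 159×3 + 666×10 = 101759 + 477 + 6660 = 108896
ΣP(Year 1)Q(Year 1) = 12428×7 + 165×3 + 547×10 = 86996 + 495 + 5470 = 92961
link = 108896/92961 = 1.171416
Chained index = 100 × 0.840103 × 1.171416 = 98.4110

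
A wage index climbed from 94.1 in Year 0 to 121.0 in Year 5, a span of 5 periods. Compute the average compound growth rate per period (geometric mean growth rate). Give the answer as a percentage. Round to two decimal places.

Growth factor = (121.0/94.1)^(1/5) = (1.285866)^(1/5) = 1.051572
Growth rate = 1.051572 − 1 = 0.051572 = 5.1572%

5.16%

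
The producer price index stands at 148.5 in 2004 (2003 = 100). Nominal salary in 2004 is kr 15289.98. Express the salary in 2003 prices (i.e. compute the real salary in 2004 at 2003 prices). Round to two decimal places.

Real = Nominal ÷ (Index/100) = 15289.98 ÷ (148.5/100)
     = 15289.98 ÷ 1.485 = 10296.2828

10296.28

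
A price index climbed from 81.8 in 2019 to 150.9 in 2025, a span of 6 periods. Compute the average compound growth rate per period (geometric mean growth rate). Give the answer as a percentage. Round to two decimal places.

Growth factor = (150.9/81.8)^(1/6) = (1.844743)^(1/6) = 1.107446
Growth rate = 1.107446 − 1 = 0.107446 = 10.7446%

10.74%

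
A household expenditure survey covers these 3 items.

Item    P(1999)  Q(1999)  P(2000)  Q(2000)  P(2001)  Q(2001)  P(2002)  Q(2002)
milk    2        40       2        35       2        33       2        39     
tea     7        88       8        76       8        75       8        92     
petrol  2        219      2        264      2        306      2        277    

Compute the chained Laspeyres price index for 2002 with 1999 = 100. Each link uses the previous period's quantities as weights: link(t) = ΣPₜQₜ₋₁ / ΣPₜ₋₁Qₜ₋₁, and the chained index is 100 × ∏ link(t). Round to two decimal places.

107.76

Link 1999→2000:
ΣP(2000)Q(1999) = 2×40 + 8×88 + 2×219 = 80 + 704 + 438 = 1222
ΣP(1999)Q(1999) = 2×40 + 7×88 + 2×219 = 80 + 616 + 438 = 1134
link = 1222/1134 = 1.077601
Link 2000→2001:
ΣP(2001)Q(2000) = 2×35 + 8×76 + 2×264 = 70 + 608 + 528 = 1206
ΣP(2000)Q(2000) = 2×35 + 8×76 + 2×264 = 70 + 608 + 528 = 1206
link = 1206/1206 = 1.000000
Link 2001→2002:
ΣP(2002)Q(2001) = 2×33 + 8×75 + 2×306 = 66 + 600 + 612 = 1278
ΣP(2001)Q(2001) = 2×33 + 8×75 + 2×306 = 66 + 600 + 612 = 1278
link = 1278/1278 = 1.000000
Chained index = 100 × 1.077601 × 1.000000 × 1.000000 = 107.7601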